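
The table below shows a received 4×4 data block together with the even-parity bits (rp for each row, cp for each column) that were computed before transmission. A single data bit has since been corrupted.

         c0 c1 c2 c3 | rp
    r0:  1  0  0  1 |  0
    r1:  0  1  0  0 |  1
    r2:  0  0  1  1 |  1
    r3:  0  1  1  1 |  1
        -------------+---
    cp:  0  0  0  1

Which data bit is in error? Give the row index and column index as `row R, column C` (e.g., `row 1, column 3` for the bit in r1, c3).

Recompute each row's even parity and compare to rp:
  r0: data parity 0, sent rp 0 → ok
  r1: data parity 1, sent rp 1 → ok
  r2: data parity 0, sent rp 1 → mismatch
  r3: data parity 1, sent rp 1 → ok
Recompute each column's even parity and compare to cp:
  c0: data parity 1, sent cp 0 → mismatch
  c1: data parity 0, sent cp 0 → ok
  c2: data parity 0, sent cp 0 → ok
  c3: data parity 1, sent cp 1 → ok
Exactly one row (r2) and one column (c0) fail → the flipped bit is at their intersection.

row 2, column 0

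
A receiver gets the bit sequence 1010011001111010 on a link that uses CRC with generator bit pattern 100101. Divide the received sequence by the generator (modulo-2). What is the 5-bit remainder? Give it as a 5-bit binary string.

11101

Modulo-2 division of 1010011001111010 by 100101:
  pos 0: 101001 XOR 100101 = 001100
  pos 2: 110010 XOR 100101 = 010111
  pos 3: 101110 XOR 100101 = 001011
  pos 5: 101111 XOR 100101 = 001010
  pos 7: 101011 XOR 100101 = 001110
  pos 9: 111001 XOR 100101 = 011100
  pos 10: 111000 XOR 100101 = 011101
Remainder = 11101 (nonzero — an error is detected).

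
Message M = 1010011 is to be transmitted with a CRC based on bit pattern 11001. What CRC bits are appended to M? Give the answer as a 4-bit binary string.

Append 4 zeros: 10100110000. Divide by 11001 (XOR where the leading bit is 1):
  pos 0: 10100 XOR 11001 = 01101
  pos 1: 11011 XOR 11001 = 00010
  pos 4: 10100 XOR 11001 = 01101
  pos 5: 11010 XOR 11001 = 00011
Remainder (last 4 bits) = 0110. This is the CRC / FCS.

0110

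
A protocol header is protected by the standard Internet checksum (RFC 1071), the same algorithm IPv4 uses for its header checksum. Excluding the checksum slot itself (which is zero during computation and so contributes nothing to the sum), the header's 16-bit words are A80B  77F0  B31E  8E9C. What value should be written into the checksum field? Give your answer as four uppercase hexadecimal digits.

9E48

One's-complement addition (fold any carry out of bit 15 back into bit 0):
  0xA80B + 0x77F0 = 0x11FFB → wrap carry → 0x1FFC
  0x1FFC + 0xB31E = 0x0D31A
  0xD31A + 0x8E9C = 0x161B6 → wrap carry → 0x61B7
One's-complement sum = 0x61B7.
Checksum = ~0x61B7 & 0xFFFF = 0x9E48.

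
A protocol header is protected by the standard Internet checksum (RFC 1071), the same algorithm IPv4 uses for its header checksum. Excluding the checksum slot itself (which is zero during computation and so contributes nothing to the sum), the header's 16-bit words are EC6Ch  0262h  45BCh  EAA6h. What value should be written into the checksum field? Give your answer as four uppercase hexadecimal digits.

One's-complement addition (fold any carry out of bit 15 back into bit 0):
  0xEC6C + 0x0262 = 0x0EECE
  0xEECE + 0x45BC = 0x1348A → wrap carry → 0x348B
  0x348B + 0xEAA6 = 0x11F31 → wrap carry → 0x1F32
One's-complement sum = 0x1F32.
Checksum = ~0x1F32 & 0xFFFF = 0xE0CD.

E0CD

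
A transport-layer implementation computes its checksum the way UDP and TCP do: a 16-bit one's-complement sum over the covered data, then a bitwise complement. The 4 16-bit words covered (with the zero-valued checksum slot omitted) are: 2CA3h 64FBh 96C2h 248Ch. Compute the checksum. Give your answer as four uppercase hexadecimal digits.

B312

One's-complement addition (fold any carry out of bit 15 back into bit 0):
  0x2CA3 + 0x64FB = 0x0919E
  0x919E + 0x96C2 = 0x12860 → wrap carry → 0x2861
  0x2861 + 0x248C = 0x04CED
One's-complement sum = 0x4CED.
Checksum = ~0x4CED & 0xFFFF = 0xB312.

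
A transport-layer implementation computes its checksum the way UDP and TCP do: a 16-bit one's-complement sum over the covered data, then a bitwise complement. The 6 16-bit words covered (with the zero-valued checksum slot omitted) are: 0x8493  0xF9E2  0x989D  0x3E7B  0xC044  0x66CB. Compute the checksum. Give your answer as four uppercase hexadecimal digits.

8360

One's-complement addition (fold any carry out of bit 15 back into bit 0):
  0x8493 + 0xF9E2 = 0x17E75 → wrap carry → 0x7E76
  0x7E76 + 0x989D = 0x11713 → wrap carry → 0x1714
  0x1714 + 0x3E7B = 0x0558F
  0x558F + 0xC044 = 0x115D3 → wrap carry → 0x15D4
  0x15D4 + 0x66CB = 0x07C9F
One's-complement sum = 0x7C9F.
Checksum = ~0x7C9F & 0xFFFF = 0x8360.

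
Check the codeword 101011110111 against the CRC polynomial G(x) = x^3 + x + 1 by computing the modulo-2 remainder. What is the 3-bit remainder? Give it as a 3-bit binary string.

000

Modulo-2 division of 101011110111 by 1011:
  pos 0: 1010 XOR 1011 = 0001
  pos 3: 1111 XOR 1011 = 0100
  pos 4: 1001 XOR 1011 = 0010
  pos 6: 1001 XOR 1011 = 0010
  pos 8: 1011 XOR 1011 = 0000
Remainder = 000 (zero — the frame passes the CRC check).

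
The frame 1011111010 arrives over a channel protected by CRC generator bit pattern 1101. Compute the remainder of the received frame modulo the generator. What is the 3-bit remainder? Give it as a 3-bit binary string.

000

Modulo-2 division of 1011111010 by 1101:
  pos 0: 1011 XOR 1101 = 0110
  pos 1: 1101 XOR 1101 = 0000
  pos 5: 1101 XOR 1101 = 0000
Remainder = 000 (zero — the frame passes the CRC check).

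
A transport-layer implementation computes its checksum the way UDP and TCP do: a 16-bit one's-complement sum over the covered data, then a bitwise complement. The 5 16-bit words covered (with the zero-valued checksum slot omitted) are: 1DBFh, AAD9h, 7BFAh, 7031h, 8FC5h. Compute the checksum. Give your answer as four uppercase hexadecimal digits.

BB75

One's-complement addition (fold any carry out of bit 15 back into bit 0):
  0x1DBF + 0xAAD9 = 0x0C898
  0xC898 + 0x7BFA = 0x14492 → wrap carry → 0x4493
  0x4493 + 0x7031 = 0x0B4C4
  0xB4C4 + 0x8FC5 = 0x14489 → wrap carry → 0x448A
One's-complement sum = 0x448A.
Checksum = ~0x448A & 0xFFFF = 0xBB75.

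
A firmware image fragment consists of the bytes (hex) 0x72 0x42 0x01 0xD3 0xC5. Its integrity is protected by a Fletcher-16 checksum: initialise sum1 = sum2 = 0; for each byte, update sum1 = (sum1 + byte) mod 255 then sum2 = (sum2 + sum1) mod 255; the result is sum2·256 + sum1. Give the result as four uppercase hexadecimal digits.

Running sums (mod 255):
  after byte 0 (0x72): sum1=114, sum2=114
  after byte 1 (0x42): sum1=180, sum2=39
  after byte 2 (0x01): sum1=181, sum2=220
  after byte 3 (0xD3): sum1=137, sum2=102
  after byte 4 (0xC5): sum1=79, sum2=181
Checksum = sum2·256 + sum1 = 181·256 + 79 = 46415 = 0xB54F.

B54F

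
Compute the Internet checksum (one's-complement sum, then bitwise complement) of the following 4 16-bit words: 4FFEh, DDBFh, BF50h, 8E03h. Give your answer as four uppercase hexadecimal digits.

84ED

One's-complement addition (fold any carry out of bit 15 back into bit 0):
  0x4FFE + 0xDDBF = 0x12DBD → wrap carry → 0x2DBE
  0x2DBE + 0xBF50 = 0x0ED0E
  0xED0E + 0x8E03 = 0x17B11 → wrap carry → 0x7B12
One's-complement sum = 0x7B12.
Checksum = ~0x7B12 & 0xFFFF = 0x84ED.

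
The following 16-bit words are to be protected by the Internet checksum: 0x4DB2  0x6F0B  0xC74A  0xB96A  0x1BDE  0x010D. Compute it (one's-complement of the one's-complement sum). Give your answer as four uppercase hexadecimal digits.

One's-complement addition (fold any carry out of bit 15 back into bit 0):
  0x4DB2 + 0x6F0B = 0x0BCBD
  0xBCBD + 0xC74A = 0x18407 → wrap carry → 0x8408
  0x8408 + 0xB96A = 0x13D72 → wrap carry → 0x3D73
  0x3D73 + 0x1BDE = 0x05951
  0x5951 + 0x010D = 0x05A5E
One's-complement sum = 0x5A5E.
Checksum = ~0x5A5E & 0xFFFF = 0xA5A1.

A5A1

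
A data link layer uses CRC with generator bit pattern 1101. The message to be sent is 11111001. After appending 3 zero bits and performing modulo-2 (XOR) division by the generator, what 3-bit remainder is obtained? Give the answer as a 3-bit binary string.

001

Append 3 zeros: 11111001000. Divide by 1101 (XOR where the leading bit is 1):
  pos 0: 1111 XOR 1101 = 0010
  pos 2: 1010 XOR 1101 = 0111
  pos 3: 1110 XOR 1101 = 0011
  pos 5: 1110 XOR 1101 = 0011
  pos 7: 1100 XOR 1101 = 0001
Remainder (last 3 bits) = 001. This is the CRC / FCS.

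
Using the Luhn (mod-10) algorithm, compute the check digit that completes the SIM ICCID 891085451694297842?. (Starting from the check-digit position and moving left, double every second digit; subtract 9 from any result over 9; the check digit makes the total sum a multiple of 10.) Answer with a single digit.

4

Partial digits right→left: 2 4 8 7 9 2 4 9 6 1 5 4 5 8 0 1 9 8
Double every second digit counting from the check-digit position (so the 1st, 3rd, 5th, ... of the partial from the right).
  doubled (with −9 where >9): 4 7 9 8 3 1 1 0 9 → sum 42
  kept as-is: 4 7 2 9 1 4 8 1 8 → sum 44
Total = 42 + 44 = 86.
Check digit = (10 − (86 mod 10)) mod 10 = 4.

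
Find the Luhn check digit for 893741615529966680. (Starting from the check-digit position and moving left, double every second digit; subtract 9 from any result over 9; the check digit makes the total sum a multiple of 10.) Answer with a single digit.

Partial digits right→left: 0 8 6 6 6 9 9 2 5 5 1 6 1 4 7 3 9 8
Double every second digit counting from the check-digit position (so the 1st, 3rd, 5th, ... of the partial from the right).
  doubled (with −9 where >9): 0 3 3 9 1 2 2 5 9 → sum 34
  kept as-is: 8 6 9 2 5 6 4 3 8 → sum 51
Total = 34 + 51 = 85.
Check digit = (10 − (85 mod 10)) mod 10 = 5.

5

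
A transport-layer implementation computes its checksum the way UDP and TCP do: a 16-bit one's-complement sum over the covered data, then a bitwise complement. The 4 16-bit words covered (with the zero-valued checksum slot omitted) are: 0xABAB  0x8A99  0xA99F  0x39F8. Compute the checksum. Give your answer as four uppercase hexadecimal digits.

E622

One's-complement addition (fold any carry out of bit 15 back into bit 0):
  0xABAB + 0x8A99 = 0x13644 → wrap carry → 0x3645
  0x3645 + 0xA99F = 0x0DFE4
  0xDFE4 + 0x39F8 = 0x119DC → wrap carry → 0x19DD
One's-complement sum = 0x19DD.
Checksum = ~0x19DD & 0xFFFF = 0xE622.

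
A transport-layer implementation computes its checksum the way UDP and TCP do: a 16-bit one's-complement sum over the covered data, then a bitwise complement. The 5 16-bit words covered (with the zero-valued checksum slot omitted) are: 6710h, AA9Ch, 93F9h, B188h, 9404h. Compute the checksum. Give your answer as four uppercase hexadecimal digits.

14CC

One's-complement addition (fold any carry out of bit 15 back into bit 0):
  0x6710 + 0xAA9C = 0x111AC → wrap carry → 0x11AD
  0x11AD + 0x93F9 = 0x0A5A6
  0xA5A6 + 0xB188 = 0x1572E → wrap carry → 0x572F
  0x572F + 0x9404 = 0x0EB33
One's-complement sum = 0xEB33.
Checksum = ~0xEB33 & 0xFFFF = 0x14CC.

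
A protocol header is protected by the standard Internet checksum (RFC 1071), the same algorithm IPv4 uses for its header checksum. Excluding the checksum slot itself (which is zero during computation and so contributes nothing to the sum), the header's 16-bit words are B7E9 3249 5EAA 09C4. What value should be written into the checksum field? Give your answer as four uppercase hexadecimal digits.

One's-complement addition (fold any carry out of bit 15 back into bit 0):
  0xB7E9 + 0x3249 = 0x0EA32
  0xEA32 + 0x5EAA = 0x148DC → wrap carry → 0x48DD
  0x48DD + 0x09C4 = 0x052A1
One's-complement sum = 0x52A1.
Checksum = ~0x52A1 & 0xFFFF = 0xAD5E.

AD5E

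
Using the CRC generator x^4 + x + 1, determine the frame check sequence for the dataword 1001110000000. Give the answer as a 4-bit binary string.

Append 4 zeros: 10011100000000000. Divide by 10011 (XOR where the leading bit is 1):
  pos 0: 10011 XOR 10011 = 00000
  pos 5: 10000 XOR 10011 = 00011
  pos 8: 11000 XOR 10011 = 01011
  pos 9: 10110 XOR 10011 = 00101
  pos 11: 10100 XOR 10011 = 00111
Remainder (last 4 bits) = 1110. This is the CRC / FCS.

1110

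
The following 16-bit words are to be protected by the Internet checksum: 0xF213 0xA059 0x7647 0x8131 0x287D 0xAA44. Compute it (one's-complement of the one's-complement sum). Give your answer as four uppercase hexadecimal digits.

A357

One's-complement addition (fold any carry out of bit 15 back into bit 0):
  0xF213 + 0xA059 = 0x1926C → wrap carry → 0x926D
  0x926D + 0x7647 = 0x108B4 → wrap carry → 0x08B5
  0x08B5 + 0x8131 = 0x089E6
  0x89E6 + 0x287D = 0x0B263
  0xB263 + 0xAA44 = 0x15CA7 → wrap carry → 0x5CA8
One's-complement sum = 0x5CA8.
Checksum = ~0x5CA8 & 0xFFFF = 0xA357.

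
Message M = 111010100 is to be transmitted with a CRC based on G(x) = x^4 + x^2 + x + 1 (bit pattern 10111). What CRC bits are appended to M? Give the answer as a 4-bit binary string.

1000

Append 4 zeros: 1110101000000. Divide by 10111 (XOR where the leading bit is 1):
  pos 0: 11101 XOR 10111 = 01010
  pos 1: 10100 XOR 10111 = 00011
  pos 4: 11100 XOR 10111 = 01011
  pos 5: 10110 XOR 10111 = 00001
Remainder (last 4 bits) = 1000. This is the CRC / FCS.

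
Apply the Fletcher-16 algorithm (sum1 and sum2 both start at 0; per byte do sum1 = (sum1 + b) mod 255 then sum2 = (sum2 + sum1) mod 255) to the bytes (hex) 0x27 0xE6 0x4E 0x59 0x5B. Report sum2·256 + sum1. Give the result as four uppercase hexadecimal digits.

5811

Running sums (mod 255):
  after byte 0 (0x27): sum1=39, sum2=39
  after byte 1 (0xE6): sum1=14, sum2=53
  after byte 2 (0x4E): sum1=92, sum2=145
  after byte 3 (0x59): sum1=181, sum2=71
  after byte 4 (0x5B): sum1=17, sum2=88
Checksum = sum2·256 + sum1 = 88·256 + 17 = 22545 = 0x5811.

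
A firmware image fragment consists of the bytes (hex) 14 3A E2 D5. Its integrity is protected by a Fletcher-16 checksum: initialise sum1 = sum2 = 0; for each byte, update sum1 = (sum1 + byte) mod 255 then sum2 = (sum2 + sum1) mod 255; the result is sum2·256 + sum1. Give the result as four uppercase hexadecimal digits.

9A07

Running sums (mod 255):
  after byte 0 (14): sum1=20, sum2=20
  after byte 1 (3A): sum1=78, sum2=98
  after byte 2 (E2): sum1=49, sum2=147
  after byte 3 (D5): sum1=7, sum2=154
Checksum = sum2·256 + sum1 = 154·256 + 7 = 39431 = 0x9A07.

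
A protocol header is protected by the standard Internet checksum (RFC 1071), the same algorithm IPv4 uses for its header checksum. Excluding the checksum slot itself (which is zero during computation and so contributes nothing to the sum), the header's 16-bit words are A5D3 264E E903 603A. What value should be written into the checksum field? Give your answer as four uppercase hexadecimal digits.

EA9F

One's-complement addition (fold any carry out of bit 15 back into bit 0):
  0xA5D3 + 0x264E = 0x0CC21
  0xCC21 + 0xE903 = 0x1B524 → wrap carry → 0xB525
  0xB525 + 0x603A = 0x1155F → wrap carry → 0x1560
One's-complement sum = 0x1560.
Checksum = ~0x1560 & 0xFFFF = 0xEA9F.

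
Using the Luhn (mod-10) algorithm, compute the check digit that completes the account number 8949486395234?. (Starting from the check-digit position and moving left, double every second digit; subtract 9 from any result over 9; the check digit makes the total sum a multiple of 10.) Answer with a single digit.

Partial digits right→left: 4 3 2 5 9 3 6 8 4 9 4 9 8
Double every second digit counting from the check-digit position (so the 1st, 3rd, 5th, ... of the partial from the right).
  doubled (with −9 where >9): 8 4 9 3 8 8 7 → sum 47
  kept as-is: 3 5 3 8 9 9 → sum 37
Total = 47 + 37 = 84.
Check digit = (10 − (84 mod 10)) mod 10 = 6.

6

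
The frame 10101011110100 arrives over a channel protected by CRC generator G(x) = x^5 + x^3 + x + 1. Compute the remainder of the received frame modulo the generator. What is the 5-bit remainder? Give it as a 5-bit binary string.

00000

Modulo-2 division of 10101011110100 by 101011:
  pos 0: 101010 XOR 101011 = 000001
  pos 5: 111110 XOR 101011 = 010101
  pos 6: 101011 XOR 101011 = 000000
Remainder = 00000 (zero — the frame passes the CRC check).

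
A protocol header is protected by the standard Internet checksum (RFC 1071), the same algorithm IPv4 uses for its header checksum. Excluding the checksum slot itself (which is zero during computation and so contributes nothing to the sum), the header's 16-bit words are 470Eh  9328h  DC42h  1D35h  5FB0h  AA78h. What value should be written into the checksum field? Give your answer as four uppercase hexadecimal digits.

One's-complement addition (fold any carry out of bit 15 back into bit 0):
  0x470E + 0x9328 = 0x0DA36
  0xDA36 + 0xDC42 = 0x1B678 → wrap carry → 0xB679
  0xB679 + 0x1D35 = 0x0D3AE
  0xD3AE + 0x5FB0 = 0x1335E → wrap carry → 0x335F
  0x335F + 0xAA78 = 0x0DDD7
One's-complement sum = 0xDDD7.
Checksum = ~0xDDD7 & 0xFFFF = 0x2228.

2228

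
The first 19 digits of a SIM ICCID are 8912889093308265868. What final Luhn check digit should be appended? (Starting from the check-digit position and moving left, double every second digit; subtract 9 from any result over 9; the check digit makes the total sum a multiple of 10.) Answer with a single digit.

1

Partial digits right→left: 8 6 8 5 6 2 8 0 3 3 9 0 9 8 8 2 1 9 8
Double every second digit counting from the check-digit position (so the 1st, 3rd, 5th, ... of the partial from the right).
  doubled (with −9 where >9): 7 7 3 7 6 9 9 7 2 7 → sum 64
  kept as-is: 6 5 2 0 3 0 8 2 9 → sum 35
Total = 64 + 35 = 99.
Check digit = (10 − (99 mod 10)) mod 10 = 1.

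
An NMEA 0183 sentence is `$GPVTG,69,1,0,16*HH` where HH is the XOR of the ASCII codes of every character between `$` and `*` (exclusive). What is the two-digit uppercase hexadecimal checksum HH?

XOR the ASCII codes of the payload characters:
  'G' = 0x47 → acc = 0x47
  'P' = 0x50 → acc = 0x17
  'V' = 0x56 → acc = 0x41
  'T' = 0x54 → acc = 0x15
  'G' = 0x47 → acc = 0x52
  ',' = 0x2C → acc = 0x7E
  '6' = 0x36 → acc = 0x48
  '9' = 0x39 → acc = 0x71
  ',' = 0x2C → acc = 0x5D
  '1' = 0x31 → acc = 0x6C
  ',' = 0x2C → acc = 0x40
  '0' = 0x30 → acc = 0x70
  ',' = 0x2C → acc = 0x5C
  '1' = 0x31 → acc = 0x6D
  '6' = 0x36 → acc = 0x5B
Checksum = 0x5B.

5B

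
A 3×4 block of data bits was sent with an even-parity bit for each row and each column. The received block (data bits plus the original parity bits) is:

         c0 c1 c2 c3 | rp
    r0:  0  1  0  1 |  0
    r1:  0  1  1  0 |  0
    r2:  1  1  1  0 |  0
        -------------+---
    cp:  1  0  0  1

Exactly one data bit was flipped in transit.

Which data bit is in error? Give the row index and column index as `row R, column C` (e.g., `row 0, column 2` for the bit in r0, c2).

Recompute each row's even parity and compare to rp:
  r0: data parity 0, sent rp 0 → ok
  r1: data parity 0, sent rp 0 → ok
  r2: data parity 1, sent rp 0 → mismatch
Recompute each column's even parity and compare to cp:
  c0: data parity 1, sent cp 1 → ok
  c1: data parity 1, sent cp 0 → mismatch
  c2: data parity 0, sent cp 0 → ok
  c3: data parity 1, sent cp 1 → ok
Exactly one row (r2) and one column (c1) fail → the flipped bit is at their intersection.

row 2, column 1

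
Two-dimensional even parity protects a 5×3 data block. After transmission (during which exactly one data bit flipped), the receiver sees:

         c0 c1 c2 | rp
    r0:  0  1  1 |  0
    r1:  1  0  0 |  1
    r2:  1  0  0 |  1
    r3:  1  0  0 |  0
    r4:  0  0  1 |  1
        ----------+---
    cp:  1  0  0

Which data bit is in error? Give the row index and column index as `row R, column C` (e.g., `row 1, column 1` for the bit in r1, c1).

row 3, column 1

Recompute each row's even parity and compare to rp:
  r0: data parity 0, sent rp 0 → ok
  r1: data parity 1, sent rp 1 → ok
  r2: data parity 1, sent rp 1 → ok
  r3: data parity 1, sent rp 0 → mismatch
  r4: data parity 1, sent rp 1 → ok
Recompute each column's even parity and compare to cp:
  c0: data parity 1, sent cp 1 → ok
  c1: data parity 1, sent cp 0 → mismatch
  c2: data parity 0, sent cp 0 → ok
Exactly one row (r3) and one column (c1) fail → the flipped bit is at their intersection.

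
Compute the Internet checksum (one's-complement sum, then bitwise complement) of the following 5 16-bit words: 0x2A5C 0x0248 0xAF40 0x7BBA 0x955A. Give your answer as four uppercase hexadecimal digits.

1306

One's-complement addition (fold any carry out of bit 15 back into bit 0):
  0x2A5C + 0x0248 = 0x02CA4
  0x2CA4 + 0xAF40 = 0x0DBE4
  0xDBE4 + 0x7BBA = 0x1579E → wrap carry → 0x579F
  0x579F + 0x955A = 0x0ECF9
One's-complement sum = 0xECF9.
Checksum = ~0xECF9 & 0xFFFF = 0x1306.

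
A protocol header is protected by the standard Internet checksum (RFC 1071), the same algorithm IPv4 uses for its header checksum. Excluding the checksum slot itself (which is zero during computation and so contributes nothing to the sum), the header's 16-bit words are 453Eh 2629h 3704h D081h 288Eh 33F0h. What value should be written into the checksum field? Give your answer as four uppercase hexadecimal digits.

One's-complement addition (fold any carry out of bit 15 back into bit 0):
  0x453E + 0x2629 = 0x06B67
  0x6B67 + 0x3704 = 0x0A26B
  0xA26B + 0xD081 = 0x172EC → wrap carry → 0x72ED
  0x72ED + 0x288E = 0x09B7B
  0x9B7B + 0x33F0 = 0x0CF6B
One's-complement sum = 0xCF6B.
Checksum = ~0xCF6B & 0xFFFF = 0x3094.

3094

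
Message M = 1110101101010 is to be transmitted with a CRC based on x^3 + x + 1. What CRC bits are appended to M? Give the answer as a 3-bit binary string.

101

Append 3 zeros: 1110101101010000. Divide by 1011 (XOR where the leading bit is 1):
  pos 0: 1110 XOR 1011 = 0101
  pos 1: 1011 XOR 1011 = 0000
  pos 6: 1101 XOR 1011 = 0110
  pos 7: 1100 XOR 1011 = 0111
  pos 8: 1111 XOR 1011 = 0100
  pos 9: 1000 XOR 1011 = 0011
  pos 11: 1100 XOR 1011 = 0111
  pos 12: 1110 XOR 1011 = 0101
Remainder (last 3 bits) = 101. This is the CRC / FCS.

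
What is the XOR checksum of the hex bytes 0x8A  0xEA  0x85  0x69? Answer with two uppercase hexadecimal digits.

8C

XOR the bytes together:
  start with 0x8A
  0x8A ⊕ 0xEA = 0x60
  0x60 ⊕ 0x85 = 0xE5
  0xE5 ⊕ 0x69 = 0x8C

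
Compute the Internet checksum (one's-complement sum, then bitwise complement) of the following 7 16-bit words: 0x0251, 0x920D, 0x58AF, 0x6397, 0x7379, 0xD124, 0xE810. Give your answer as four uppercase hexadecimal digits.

82AB

One's-complement addition (fold any carry out of bit 15 back into bit 0):
  0x0251 + 0x920D = 0x0945E
  0x945E + 0x58AF = 0x0ED0D
  0xED0D + 0x6397 = 0x150A4 → wrap carry → 0x50A5
  0x50A5 + 0x7379 = 0x0C41E
  0xC41E + 0xD124 = 0x19542 → wrap carry → 0x9543
  0x9543 + 0xE810 = 0x17D53 → wrap carry → 0x7D54
One's-complement sum = 0x7D54.
Checksum = ~0x7D54 & 0xFFFF = 0x82AB.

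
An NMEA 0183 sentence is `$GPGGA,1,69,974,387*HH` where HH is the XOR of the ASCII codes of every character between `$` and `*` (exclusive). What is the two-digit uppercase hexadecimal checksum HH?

XOR the ASCII codes of the payload characters:
  'G' = 0x47 → acc = 0x47
  'P' = 0x50 → acc = 0x17
  'G' = 0x47 → acc = 0x50
  'G' = 0x47 → acc = 0x17
  'A' = 0x41 → acc = 0x56
  ',' = 0x2C → acc = 0x7A
  '1' = 0x31 → acc = 0x4B
  ',' = 0x2C → acc = 0x67
  '6' = 0x36 → acc = 0x51
  '9' = 0x39 → acc = 0x68
  ',' = 0x2C → acc = 0x44
  '9' = 0x39 → acc = 0x7D
  '7' = 0x37 → acc = 0x4A
  '4' = 0x34 → acc = 0x7E
  ',' = 0x2C → acc = 0x52
  '3' = 0x33 → acc = 0x61
  '8' = 0x38 → acc = 0x59
  '7' = 0x37 → acc = 0x6E
Checksum = 0x6E.

6E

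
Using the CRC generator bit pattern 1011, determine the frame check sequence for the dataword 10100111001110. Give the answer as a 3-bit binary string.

Append 3 zeros: 10100111001110000. Divide by 1011 (XOR where the leading bit is 1):
  pos 0: 1010 XOR 1011 = 0001
  pos 3: 1011 XOR 1011 = 0000
  pos 7: 1001 XOR 1011 = 0010
  pos 9: 1011 XOR 1011 = 0000
Remainder (last 3 bits) = 000. This is the CRC / FCS.

000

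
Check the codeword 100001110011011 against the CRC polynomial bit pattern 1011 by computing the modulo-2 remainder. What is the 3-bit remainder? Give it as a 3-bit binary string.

000

Modulo-2 division of 100001110011011 by 1011:
  pos 0: 1000 XOR 1011 = 0011
  pos 2: 1101 XOR 1011 = 0110
  pos 3: 1101 XOR 1011 = 0110
  pos 4: 1101 XOR 1011 = 0110
  pos 5: 1100 XOR 1011 = 0111
  pos 6: 1110 XOR 1011 = 0101
  pos 7: 1011 XOR 1011 = 0000
  pos 11: 1011 XOR 1011 = 0000
Remainder = 000 (zero — the frame passes the CRC check).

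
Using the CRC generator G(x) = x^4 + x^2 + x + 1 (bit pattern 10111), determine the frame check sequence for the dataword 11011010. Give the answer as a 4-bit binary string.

Append 4 zeros: 110110100000. Divide by 10111 (XOR where the leading bit is 1):
  pos 0: 11011 XOR 10111 = 01100
  pos 1: 11000 XOR 10111 = 01111
  pos 2: 11111 XOR 10111 = 01000
  pos 3: 10000 XOR 10111 = 00111
  pos 5: 11100 XOR 10111 = 01011
  pos 6: 10110 XOR 10111 = 00001
Remainder (last 4 bits) = 0010. This is the CRC / FCS.

0010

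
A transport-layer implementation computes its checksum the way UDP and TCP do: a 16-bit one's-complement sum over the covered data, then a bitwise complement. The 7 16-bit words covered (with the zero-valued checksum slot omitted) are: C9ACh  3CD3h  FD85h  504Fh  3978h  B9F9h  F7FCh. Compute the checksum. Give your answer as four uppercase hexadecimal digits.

C03B

One's-complement addition (fold any carry out of bit 15 back into bit 0):
  0xC9AC + 0x3CD3 = 0x1067F → wrap carry → 0x0680
  0x0680 + 0xFD85 = 0x10405 → wrap carry → 0x0406
  0x0406 + 0x504F = 0x05455
  0x5455 + 0x3978 = 0x08DCD
  0x8DCD + 0xB9F9 = 0x147C6 → wrap carry → 0x47C7
  0x47C7 + 0xF7FC = 0x13FC3 → wrap carry → 0x3FC4
One's-complement sum = 0x3FC4.
Checksum = ~0x3FC4 & 0xFFFF = 0xC03B.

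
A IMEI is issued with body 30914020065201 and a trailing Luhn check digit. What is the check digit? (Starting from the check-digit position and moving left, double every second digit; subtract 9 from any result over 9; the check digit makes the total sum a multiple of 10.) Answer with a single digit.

Partial digits right→left: 1 0 2 5 6 0 0 2 0 4 1 9 0 3
Double every second digit counting from the check-digit position (so the 1st, 3rd, 5th, ... of the partial from the right).
  doubled (with −9 where >9): 2 4 3 0 0 2 0 → sum 11
  kept as-is: 0 5 0 2 4 9 3 → sum 23
Total = 11 + 23 = 34.
Check digit = (10 − (34 mod 10)) mod 10 = 6.

6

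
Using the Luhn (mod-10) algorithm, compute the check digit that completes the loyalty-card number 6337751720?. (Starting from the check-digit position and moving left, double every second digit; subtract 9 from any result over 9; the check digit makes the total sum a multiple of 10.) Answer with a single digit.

4

Partial digits right→left: 0 2 7 1 5 7 7 3 3 6
Double every second digit counting from the check-digit position (so the 1st, 3rd, 5th, ... of the partial from the right).
  doubled (with −9 where >9): 0 5 1 5 6 → sum 17
  kept as-is: 2 1 7 3 6 → sum 19
Total = 17 + 19 = 36.
Check digit = (10 − (36 mod 10)) mod 10 = 4.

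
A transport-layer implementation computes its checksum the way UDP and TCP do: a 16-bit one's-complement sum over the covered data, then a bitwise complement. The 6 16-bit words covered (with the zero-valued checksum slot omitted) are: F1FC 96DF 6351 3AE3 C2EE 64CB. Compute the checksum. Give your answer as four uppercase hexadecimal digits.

B134

One's-complement addition (fold any carry out of bit 15 back into bit 0):
  0xF1FC + 0x96DF = 0x188DB → wrap carry → 0x88DC
  0x88DC + 0x6351 = 0x0EC2D
  0xEC2D + 0x3AE3 = 0x12710 → wrap carry → 0x2711
  0x2711 + 0xC2EE = 0x0E9FF
  0xE9FF + 0x64CB = 0x14ECA → wrap carry → 0x4ECB
One's-complement sum = 0x4ECB.
Checksum = ~0x4ECB & 0xFFFF = 0xB134.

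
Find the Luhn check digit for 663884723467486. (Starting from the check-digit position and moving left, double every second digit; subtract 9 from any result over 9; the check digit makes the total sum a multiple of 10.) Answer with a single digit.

0

Partial digits right→left: 6 8 4 7 6 4 3 2 7 4 8 8 3 6 6
Double every second digit counting from the check-digit position (so the 1st, 3rd, 5th, ... of the partial from the right).
  doubled (with −9 where >9): 3 8 3 6 5 7 6 3 → sum 41
  kept as-is: 8 7 4 2 4 8 6 → sum 39
Total = 41 + 39 = 80.
Check digit = (10 − (80 mod 10)) mod 10 = 0.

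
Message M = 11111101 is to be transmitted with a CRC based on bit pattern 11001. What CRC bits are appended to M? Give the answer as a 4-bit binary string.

1101

Append 4 zeros: 111111010000. Divide by 11001 (XOR where the leading bit is 1):
  pos 0: 11111 XOR 11001 = 00110
  pos 2: 11010 XOR 11001 = 00011
  pos 5: 11100 XOR 11001 = 00101
  pos 7: 10100 XOR 11001 = 01101
Remainder (last 4 bits) = 1101. This is the CRC / FCS.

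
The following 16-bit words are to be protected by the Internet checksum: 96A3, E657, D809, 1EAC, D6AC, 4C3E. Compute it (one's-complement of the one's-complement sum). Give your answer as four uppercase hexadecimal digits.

6963

One's-complement addition (fold any carry out of bit 15 back into bit 0):
  0x96A3 + 0xE657 = 0x17CFA → wrap carry → 0x7CFB
  0x7CFB + 0xD809 = 0x15504 → wrap carry → 0x5505
  0x5505 + 0x1EAC = 0x073B1
  0x73B1 + 0xD6AC = 0x14A5D → wrap carry → 0x4A5E
  0x4A5E + 0x4C3E = 0x0969C
One's-complement sum = 0x969C.
Checksum = ~0x969C & 0xFFFF = 0x6963.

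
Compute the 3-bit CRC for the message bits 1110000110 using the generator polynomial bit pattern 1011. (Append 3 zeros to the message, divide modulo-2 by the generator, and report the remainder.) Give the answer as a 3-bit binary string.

Append 3 zeros: 1110000110000. Divide by 1011 (XOR where the leading bit is 1):
  pos 0: 1110 XOR 1011 = 0101
  pos 1: 1010 XOR 1011 = 0001
  pos 4: 1001 XOR 1011 = 0010
  pos 6: 1010 XOR 1011 = 0001
  pos 9: 1000 XOR 1011 = 0011
Remainder (last 3 bits) = 011. This is the CRC / FCS.

011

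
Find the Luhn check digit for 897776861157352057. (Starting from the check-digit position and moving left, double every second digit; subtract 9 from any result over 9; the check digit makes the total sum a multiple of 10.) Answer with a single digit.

Partial digits right→left: 7 5 0 2 5 3 7 5 1 1 6 8 6 7 7 7 9 8
Double every second digit counting from the check-digit position (so the 1st, 3rd, 5th, ... of the partial from the right).
  doubled (with −9 where >9): 5 0 1 5 2 3 3 5 9 → sum 33
  kept as-is: 5 2 3 5 1 8 7 7 8 → sum 46
Total = 33 + 46 = 79.
Check digit = (10 − (79 mod 10)) mod 10 = 1.

1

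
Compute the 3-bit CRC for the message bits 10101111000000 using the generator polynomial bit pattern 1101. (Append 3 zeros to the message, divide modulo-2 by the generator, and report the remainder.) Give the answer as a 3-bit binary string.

Append 3 zeros: 10101111000000000. Divide by 1101 (XOR where the leading bit is 1):
  pos 0: 1010 XOR 1101 = 0111
  pos 1: 1111 XOR 1101 = 0010
  pos 3: 1011 XOR 1101 = 0110
  pos 4: 1101 XOR 1101 = 0000
Remainder (last 3 bits) = 000. This is the CRC / FCS.

000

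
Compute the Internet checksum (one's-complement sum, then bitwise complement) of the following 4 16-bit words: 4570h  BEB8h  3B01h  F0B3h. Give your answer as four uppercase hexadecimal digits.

D021

One's-complement addition (fold any carry out of bit 15 back into bit 0):
  0x4570 + 0xBEB8 = 0x10428 → wrap carry → 0x0429
  0x0429 + 0x3B01 = 0x03F2A
  0x3F2A + 0xF0B3 = 0x12FDD → wrap carry → 0x2FDE
One's-complement sum = 0x2FDE.
Checksum = ~0x2FDE & 0xFFFF = 0xD021.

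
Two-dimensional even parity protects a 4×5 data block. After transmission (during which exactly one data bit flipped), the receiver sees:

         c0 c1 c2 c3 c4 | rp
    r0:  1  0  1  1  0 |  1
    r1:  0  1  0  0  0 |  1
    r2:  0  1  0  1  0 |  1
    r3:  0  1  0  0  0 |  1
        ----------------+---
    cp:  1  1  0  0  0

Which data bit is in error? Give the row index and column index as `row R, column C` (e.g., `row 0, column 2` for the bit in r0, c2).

row 2, column 2

Recompute each row's even parity and compare to rp:
  r0: data parity 1, sent rp 1 → ok
  r1: data parity 1, sent rp 1 → ok
  r2: data parity 0, sent rp 1 → mismatch
  r3: data parity 1, sent rp 1 → ok
Recompute each column's even parity and compare to cp:
  c0: data parity 1, sent cp 1 → ok
  c1: data parity 1, sent cp 1 → ok
  c2: data parity 1, sent cp 0 → mismatch
  c3: data parity 0, sent cp 0 → ok
  c4: data parity 0, sent cp 0 → ok
Exactly one row (r2) and one column (c2) fail → the flipped bit is at their intersection.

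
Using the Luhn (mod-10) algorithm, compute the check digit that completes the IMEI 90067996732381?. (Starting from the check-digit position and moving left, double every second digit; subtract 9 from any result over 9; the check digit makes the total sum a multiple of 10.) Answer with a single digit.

Partial digits right→left: 1 8 3 2 3 7 6 9 9 7 6 0 0 9
Double every second digit counting from the check-digit position (so the 1st, 3rd, 5th, ... of the partial from the right).
  doubled (with −9 where >9): 2 6 6 3 9 3 0 → sum 29
  kept as-is: 8 2 7 9 7 0 9 → sum 42
Total = 29 + 42 = 71.
Check digit = (10 − (71 mod 10)) mod 10 = 9.

9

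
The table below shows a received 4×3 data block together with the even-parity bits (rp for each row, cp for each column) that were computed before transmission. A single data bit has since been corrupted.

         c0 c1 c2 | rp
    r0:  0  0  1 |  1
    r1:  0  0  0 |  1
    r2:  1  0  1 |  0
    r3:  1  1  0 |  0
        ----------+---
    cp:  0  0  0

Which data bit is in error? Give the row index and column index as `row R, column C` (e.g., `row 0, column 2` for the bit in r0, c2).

Recompute each row's even parity and compare to rp:
  r0: data parity 1, sent rp 1 → ok
  r1: data parity 0, sent rp 1 → mismatch
  r2: data parity 0, sent rp 0 → ok
  r3: data parity 0, sent rp 0 → ok
Recompute each column's even parity and compare to cp:
  c0: data parity 0, sent cp 0 → ok
  c1: data parity 1, sent cp 0 → mismatch
  c2: data parity 0, sent cp 0 → ok
Exactly one row (r1) and one column (c1) fail → the flipped bit is at their intersection.

row 1, column 1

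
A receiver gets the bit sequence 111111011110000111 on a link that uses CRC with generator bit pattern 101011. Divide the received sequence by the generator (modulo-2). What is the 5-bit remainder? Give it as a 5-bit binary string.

10110

Modulo-2 division of 111111011110000111 by 101011:
  pos 0: 111111 XOR 101011 = 010100
  pos 1: 101000 XOR 101011 = 000011
  pos 5: 111111 XOR 101011 = 010100
  pos 6: 101000 XOR 101011 = 000011
  pos 10: 110001 XOR 101011 = 011010
  pos 11: 110101 XOR 101011 = 011110
  pos 12: 111101 XOR 101011 = 010110
Remainder = 10110 (nonzero — an error is detected).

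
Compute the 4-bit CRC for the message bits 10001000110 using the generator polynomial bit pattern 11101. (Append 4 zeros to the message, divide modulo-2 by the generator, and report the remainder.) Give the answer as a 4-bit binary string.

Append 4 zeros: 100010001100000. Divide by 11101 (XOR where the leading bit is 1):
  pos 0: 10001 XOR 11101 = 01100
  pos 1: 11000 XOR 11101 = 00101
  pos 3: 10100 XOR 11101 = 01001
  pos 4: 10011 XOR 11101 = 01110
  pos 5: 11101 XOR 11101 = 00000
Remainder (last 4 bits) = 0000. This is the CRC / FCS.

0000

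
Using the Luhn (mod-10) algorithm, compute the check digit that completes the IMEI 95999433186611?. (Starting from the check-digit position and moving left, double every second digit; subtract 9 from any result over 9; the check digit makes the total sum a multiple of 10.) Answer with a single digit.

6

Partial digits right→left: 1 1 6 6 8 1 3 3 4 9 9 9 5 9
Double every second digit counting from the check-digit position (so the 1st, 3rd, 5th, ... of the partial from the right).
  doubled (with −9 where >9): 2 3 7 6 8 9 1 → sum 36
  kept as-is: 1 6 1 3 9 9 9 → sum 38
Total = 36 + 38 = 74.
Check digit = (10 − (74 mod 10)) mod 10 = 6.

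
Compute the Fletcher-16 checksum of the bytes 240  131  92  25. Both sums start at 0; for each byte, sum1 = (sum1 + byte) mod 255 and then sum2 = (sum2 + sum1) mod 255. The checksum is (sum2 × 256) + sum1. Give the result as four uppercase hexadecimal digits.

Running sums (mod 255):
  after byte 0 (240): sum1=240, sum2=240
  after byte 1 (131): sum1=116, sum2=101
  after byte 2 (92): sum1=208, sum2=54
  after byte 3 (25): sum1=233, sum2=32
Checksum = sum2·256 + sum1 = 32·256 + 233 = 8425 = 0x20E9.

20E9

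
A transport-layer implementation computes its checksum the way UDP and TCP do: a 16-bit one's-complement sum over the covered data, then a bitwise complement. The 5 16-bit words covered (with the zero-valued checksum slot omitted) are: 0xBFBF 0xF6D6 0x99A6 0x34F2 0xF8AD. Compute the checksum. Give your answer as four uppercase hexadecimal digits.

8222

One's-complement addition (fold any carry out of bit 15 back into bit 0):
  0xBFBF + 0xF6D6 = 0x1B695 → wrap carry → 0xB696
  0xB696 + 0x99A6 = 0x1503C → wrap carry → 0x503D
  0x503D + 0x34F2 = 0x0852F
  0x852F + 0xF8AD = 0x17DDC → wrap carry → 0x7DDD
One's-complement sum = 0x7DDD.
Checksum = ~0x7DDD & 0xFFFF = 0x8222.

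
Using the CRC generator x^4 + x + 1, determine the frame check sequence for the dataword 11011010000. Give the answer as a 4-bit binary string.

1000

Append 4 zeros: 110110100000000. Divide by 10011 (XOR where the leading bit is 1):
  pos 0: 11011 XOR 10011 = 01000
  pos 1: 10000 XOR 10011 = 00011
  pos 4: 11100 XOR 10011 = 01111
  pos 5: 11110 XOR 10011 = 01101
  pos 6: 11010 XOR 10011 = 01001
  pos 7: 10010 XOR 10011 = 00001
Remainder (last 4 bits) = 1000. This is the CRC / FCS.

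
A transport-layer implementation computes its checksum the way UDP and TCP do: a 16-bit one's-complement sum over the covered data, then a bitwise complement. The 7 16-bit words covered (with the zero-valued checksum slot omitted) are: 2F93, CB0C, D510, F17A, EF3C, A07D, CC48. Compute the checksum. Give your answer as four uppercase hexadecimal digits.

One's-complement addition (fold any carry out of bit 15 back into bit 0):
  0x2F93 + 0xCB0C = 0x0FA9F
  0xFA9F + 0xD510 = 0x1CFAF → wrap carry → 0xCFB0
  0xCFB0 + 0xF17A = 0x1C12A → wrap carry → 0xC12B
  0xC12B + 0xEF3C = 0x1B067 → wrap carry → 0xB068
  0xB068 + 0xA07D = 0x150E5 → wrap carry → 0x50E6
  0x50E6 + 0xCC48 = 0x11D2E → wrap carry → 0x1D2F
One's-complement sum = 0x1D2F.
Checksum = ~0x1D2F & 0xFFFF = 0xE2D0.

E2D0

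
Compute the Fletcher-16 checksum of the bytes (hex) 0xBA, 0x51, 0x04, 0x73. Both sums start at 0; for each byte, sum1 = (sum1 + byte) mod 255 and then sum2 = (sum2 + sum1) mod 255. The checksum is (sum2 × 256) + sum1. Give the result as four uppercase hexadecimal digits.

Running sums (mod 255):
  after byte 0 (0xBA): sum1=186, sum2=186
  after byte 1 (0x51): sum1=12, sum2=198
  after byte 2 (0x04): sum1=16, sum2=214
  after byte 3 (0x73): sum1=131, sum2=90
Checksum = sum2·256 + sum1 = 90·256 + 131 = 23171 = 0x5A83.

5A83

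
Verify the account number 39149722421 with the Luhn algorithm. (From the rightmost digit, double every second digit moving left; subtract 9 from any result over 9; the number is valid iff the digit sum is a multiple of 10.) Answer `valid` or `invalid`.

valid

From the right, keep odd positions and double even positions (subtract 9 from any doubled value over 9):
  doubled (positions 2,4,...): 4 4 5 8 9 → sum 30
  kept (positions 1,3,...): 1 4 2 9 1 3 → sum 20
Total = 50.
50 mod 10 = 0, so the number is valid.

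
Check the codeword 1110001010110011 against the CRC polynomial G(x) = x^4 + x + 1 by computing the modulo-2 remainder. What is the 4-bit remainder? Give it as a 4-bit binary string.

Modulo-2 division of 1110001010110011 by 10011:
  pos 0: 11100 XOR 10011 = 01111
  pos 1: 11110 XOR 10011 = 01101
  pos 2: 11011 XOR 10011 = 01000
  pos 3: 10000 XOR 10011 = 00011
  pos 6: 11101 XOR 10011 = 01110
  pos 7: 11101 XOR 10011 = 01110
  pos 8: 11100 XOR 10011 = 01111
  pos 9: 11110 XOR 10011 = 01101
  pos 10: 11011 XOR 10011 = 01000
  pos 11: 10001 XOR 10011 = 00010
Remainder = 0010 (nonzero — an error is detected).

0010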